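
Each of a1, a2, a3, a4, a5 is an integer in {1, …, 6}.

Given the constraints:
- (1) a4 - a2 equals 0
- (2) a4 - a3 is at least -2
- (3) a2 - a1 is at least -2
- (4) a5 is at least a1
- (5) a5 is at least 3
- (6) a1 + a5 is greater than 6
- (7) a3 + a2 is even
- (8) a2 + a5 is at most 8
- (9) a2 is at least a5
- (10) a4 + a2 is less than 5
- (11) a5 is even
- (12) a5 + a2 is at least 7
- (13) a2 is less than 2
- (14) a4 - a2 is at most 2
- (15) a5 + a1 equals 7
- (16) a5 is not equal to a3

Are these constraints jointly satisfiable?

Unsatisfiable

From constraints 5 and 9: a2 ≥ a5 and a5 ≥ 3, so a2 ≥ 3. From constraint 13: a2 ≤ 1. But 1 < 3, so no value of a2 works.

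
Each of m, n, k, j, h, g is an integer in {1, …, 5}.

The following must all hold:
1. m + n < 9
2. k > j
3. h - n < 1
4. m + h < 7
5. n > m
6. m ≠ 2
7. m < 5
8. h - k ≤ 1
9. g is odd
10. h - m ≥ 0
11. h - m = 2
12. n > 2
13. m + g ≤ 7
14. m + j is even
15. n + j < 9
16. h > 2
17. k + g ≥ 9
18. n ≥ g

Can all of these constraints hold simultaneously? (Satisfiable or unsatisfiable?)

Setting (m, n, k, j, h, g) = (1, 5, 5, 3, 3, 5) satisfies everything: constraint 1: m + n = 6; constraint 3: h - n = -2, and the others follow.

Satisfiable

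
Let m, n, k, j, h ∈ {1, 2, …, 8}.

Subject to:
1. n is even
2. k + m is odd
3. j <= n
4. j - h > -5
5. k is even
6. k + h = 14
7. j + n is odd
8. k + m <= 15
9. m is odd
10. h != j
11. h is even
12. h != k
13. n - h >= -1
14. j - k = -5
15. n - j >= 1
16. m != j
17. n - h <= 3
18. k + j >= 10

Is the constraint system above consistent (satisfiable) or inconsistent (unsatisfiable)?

Try m = 7, n = 6, k = 8, j = 3, h = 6.
Check constraint 4: j - h = -3; constraint 6: k + h = 14; constraint 8: k + m = 15. The remaining constraints are straightforward to verify.

Satisfiable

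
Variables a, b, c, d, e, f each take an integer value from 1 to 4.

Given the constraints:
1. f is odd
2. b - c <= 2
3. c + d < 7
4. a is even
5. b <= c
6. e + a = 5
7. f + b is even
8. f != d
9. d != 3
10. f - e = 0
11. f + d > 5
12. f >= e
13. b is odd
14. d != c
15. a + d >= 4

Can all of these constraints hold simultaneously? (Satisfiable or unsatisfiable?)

Satisfiable

One satisfying assignment is a = 2, b = 1, c = 1, d = 4, e = 3, f = 3.
For the less obvious constraints — constraint 2: b - c = 0; constraint 3: c + d = 5; constraint 6: e + a = 5 — and the others hold by inspection.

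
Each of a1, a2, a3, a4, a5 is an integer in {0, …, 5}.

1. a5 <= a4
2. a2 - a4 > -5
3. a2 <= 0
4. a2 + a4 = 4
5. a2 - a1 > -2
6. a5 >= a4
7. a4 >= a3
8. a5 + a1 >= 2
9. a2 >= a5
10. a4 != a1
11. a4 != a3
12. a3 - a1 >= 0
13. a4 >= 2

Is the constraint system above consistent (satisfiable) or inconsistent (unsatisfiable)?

Unsatisfiable

From constraints 6 and 13: a5 ≥ a4 and a4 ≥ 2, so a5 ≥ 2. From constraints 3 and 9: a5 ≤ a2 and a2 ≤ 0, so a5 ≤ 0. But 0 < 2, so no value of a5 works.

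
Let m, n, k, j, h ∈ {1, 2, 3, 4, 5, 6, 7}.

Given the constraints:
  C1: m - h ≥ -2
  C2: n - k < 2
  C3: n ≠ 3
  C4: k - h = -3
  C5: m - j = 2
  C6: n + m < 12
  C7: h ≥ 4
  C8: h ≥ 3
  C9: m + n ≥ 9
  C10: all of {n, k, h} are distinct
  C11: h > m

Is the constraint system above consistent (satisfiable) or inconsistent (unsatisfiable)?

Take m = 6, n = 5, k = 4, j = 4, h = 7. Then constraint 1: m - h = -1; constraint 2: n - k = 1; constraint 4: k - h = -3, and every other listed constraint is also met.

Satisfiable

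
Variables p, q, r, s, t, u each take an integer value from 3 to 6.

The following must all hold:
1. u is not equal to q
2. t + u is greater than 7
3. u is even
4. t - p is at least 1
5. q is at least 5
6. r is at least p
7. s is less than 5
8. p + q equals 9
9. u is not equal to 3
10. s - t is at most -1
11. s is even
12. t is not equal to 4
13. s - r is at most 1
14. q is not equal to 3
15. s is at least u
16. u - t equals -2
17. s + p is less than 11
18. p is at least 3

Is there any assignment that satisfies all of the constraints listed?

Setting (p, q, r, s, t, u) = (4, 5, 5, 4, 6, 4) satisfies everything: constraint 2: t + u = 10; constraint 4: t - p = 2, and the others follow.

Satisfiable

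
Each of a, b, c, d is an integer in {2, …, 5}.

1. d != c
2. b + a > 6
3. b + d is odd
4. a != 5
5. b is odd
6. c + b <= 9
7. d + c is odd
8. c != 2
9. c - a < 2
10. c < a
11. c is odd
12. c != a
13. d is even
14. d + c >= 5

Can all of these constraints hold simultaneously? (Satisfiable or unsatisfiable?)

Satisfiable

Try a = 4, b = 5, c = 3, d = 4.
Check constraint 2: b + a = 9; constraint 6: c + b = 8; constraint 9: c - a = -1. The remaining constraints are straightforward to verify.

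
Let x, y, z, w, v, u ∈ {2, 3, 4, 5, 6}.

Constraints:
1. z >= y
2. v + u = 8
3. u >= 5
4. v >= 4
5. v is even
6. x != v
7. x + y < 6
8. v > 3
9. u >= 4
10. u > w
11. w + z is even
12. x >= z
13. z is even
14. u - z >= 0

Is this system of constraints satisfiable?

From constraint 4: v ≥ 4. From constraint 3: u ≥ 5. Hence v + u ≥ 9. But constraint 2 requires v + u = 8, and 8 < 9. Contradiction.

Unsatisfiable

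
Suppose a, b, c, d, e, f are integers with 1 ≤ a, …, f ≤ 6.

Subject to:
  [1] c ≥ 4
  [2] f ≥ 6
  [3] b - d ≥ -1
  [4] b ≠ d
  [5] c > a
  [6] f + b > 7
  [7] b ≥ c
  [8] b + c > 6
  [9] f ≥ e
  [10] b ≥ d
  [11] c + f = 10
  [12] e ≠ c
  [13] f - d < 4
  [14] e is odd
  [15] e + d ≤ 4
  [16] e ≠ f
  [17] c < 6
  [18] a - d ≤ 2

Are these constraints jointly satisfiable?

Take a = 3, b = 4, c = 4, d = 3, e = 1, f = 6. Then constraint 3: b - d = 1; constraint 6: f + b = 10, and every other listed constraint is also met.

Satisfiable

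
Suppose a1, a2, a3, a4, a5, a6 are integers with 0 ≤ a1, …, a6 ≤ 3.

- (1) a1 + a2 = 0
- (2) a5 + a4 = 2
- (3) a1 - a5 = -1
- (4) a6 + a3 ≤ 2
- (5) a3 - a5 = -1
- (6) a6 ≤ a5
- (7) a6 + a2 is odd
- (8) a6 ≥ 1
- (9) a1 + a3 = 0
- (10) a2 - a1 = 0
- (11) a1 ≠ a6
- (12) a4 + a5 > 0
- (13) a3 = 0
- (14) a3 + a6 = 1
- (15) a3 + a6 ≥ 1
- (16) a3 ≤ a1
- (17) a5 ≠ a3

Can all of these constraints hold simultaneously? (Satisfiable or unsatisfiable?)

Setting (a1, a2, a3, a4, a5, a6) = (0, 0, 0, 1, 1, 1) satisfies everything: constraint 1: a1 + a2 = 0; constraint 2: a5 + a4 = 2, and the others follow.

Satisfiable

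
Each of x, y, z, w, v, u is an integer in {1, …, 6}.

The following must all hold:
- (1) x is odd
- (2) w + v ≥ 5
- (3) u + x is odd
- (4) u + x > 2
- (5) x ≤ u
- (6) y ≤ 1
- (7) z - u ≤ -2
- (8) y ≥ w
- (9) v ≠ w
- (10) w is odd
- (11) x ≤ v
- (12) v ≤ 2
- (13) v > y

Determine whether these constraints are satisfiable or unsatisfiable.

Unsatisfiable

From constraints 6 and 8: w ≤ y ≤ 1. From constraint 12: v ≤ 2. Hence w + v ≤ 3. But constraint 2 requires w + v ≥ 5, and 5 > 3. Contradiction.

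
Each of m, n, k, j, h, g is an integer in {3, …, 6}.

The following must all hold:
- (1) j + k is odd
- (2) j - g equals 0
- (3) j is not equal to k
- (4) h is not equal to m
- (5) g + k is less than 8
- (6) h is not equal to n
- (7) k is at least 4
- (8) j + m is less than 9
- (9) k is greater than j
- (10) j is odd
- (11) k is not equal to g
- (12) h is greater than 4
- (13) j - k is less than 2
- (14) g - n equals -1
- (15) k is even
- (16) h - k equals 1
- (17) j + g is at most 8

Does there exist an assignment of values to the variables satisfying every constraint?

Try m = 3, n = 4, k = 4, j = 3, h = 5, g = 3.
Check constraint 2: j - g = 0; constraint 5: g + k = 7. The remaining constraints are straightforward to verify.

Satisfiable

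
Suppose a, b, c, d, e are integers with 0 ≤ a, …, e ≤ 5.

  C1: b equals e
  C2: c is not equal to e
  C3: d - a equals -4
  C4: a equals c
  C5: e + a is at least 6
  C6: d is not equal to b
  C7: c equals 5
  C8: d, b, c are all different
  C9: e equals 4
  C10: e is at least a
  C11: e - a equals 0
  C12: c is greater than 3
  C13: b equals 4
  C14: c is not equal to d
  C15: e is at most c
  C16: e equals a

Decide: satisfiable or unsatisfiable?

Unsatisfiable

Constraint 13 fixes b = 4 and constraint 7 fixes c = 5. Constraints 1, 4, and 16 give b = e = a = c, so b = c. But 4 ≠ 5 — contradiction.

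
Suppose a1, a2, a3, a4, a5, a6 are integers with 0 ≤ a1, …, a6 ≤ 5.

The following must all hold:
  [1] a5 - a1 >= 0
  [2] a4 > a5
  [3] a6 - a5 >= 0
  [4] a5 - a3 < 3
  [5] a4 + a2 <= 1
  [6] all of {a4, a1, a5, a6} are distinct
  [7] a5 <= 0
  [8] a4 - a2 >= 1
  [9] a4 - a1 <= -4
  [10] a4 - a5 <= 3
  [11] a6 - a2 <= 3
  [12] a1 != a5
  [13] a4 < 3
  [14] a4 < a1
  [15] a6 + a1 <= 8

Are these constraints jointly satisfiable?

Constraints 1, 3, 8, 9, and 11 give a2 − a6 ≥ -3, a6 − a5 ≥ 0, a5 − a1 ≥ 0, a1 − a4 ≥ 4, a4 − a2 ≥ 1.
Adding all 5 inequalities: the left sides telescope to 0, and the right sides sum to (-3) + 0 + 0 + 4 + 1 = 2. So 0 ≥ 2, which is false.

Unsatisfiable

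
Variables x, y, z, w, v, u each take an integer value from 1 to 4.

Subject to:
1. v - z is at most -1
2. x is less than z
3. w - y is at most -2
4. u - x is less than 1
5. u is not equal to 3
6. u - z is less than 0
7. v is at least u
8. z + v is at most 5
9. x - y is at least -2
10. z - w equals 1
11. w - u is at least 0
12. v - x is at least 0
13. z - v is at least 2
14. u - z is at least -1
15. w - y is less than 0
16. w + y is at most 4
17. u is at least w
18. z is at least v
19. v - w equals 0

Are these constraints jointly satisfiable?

Unsatisfiable

Constraints 3, 9, 11, 12, 13, and 14 give y − w ≥ 2, w − u ≥ 0, u − z ≥ -1, z − v ≥ 2, v − x ≥ 0, x − y ≥ -2.
Adding all 6 inequalities: the left sides telescope to 0, and the right sides sum to 2 + 0 + (-1) + 2 + 0 + (-2) = 1. So 0 ≥ 1, which is false.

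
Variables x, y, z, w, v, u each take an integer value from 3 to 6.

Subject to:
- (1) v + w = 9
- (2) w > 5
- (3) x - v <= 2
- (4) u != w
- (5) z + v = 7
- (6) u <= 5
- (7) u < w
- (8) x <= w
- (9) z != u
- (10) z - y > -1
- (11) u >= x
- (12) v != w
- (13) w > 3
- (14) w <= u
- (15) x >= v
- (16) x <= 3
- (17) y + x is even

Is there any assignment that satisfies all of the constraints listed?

Unsatisfiable

From constraints 15 and 16: v ≤ x ≤ 3. From constraints 6 and 14: w ≤ u ≤ 5. Hence v + w ≤ 8. But constraint 1 requires v + w = 9, and 9 > 8. Contradiction.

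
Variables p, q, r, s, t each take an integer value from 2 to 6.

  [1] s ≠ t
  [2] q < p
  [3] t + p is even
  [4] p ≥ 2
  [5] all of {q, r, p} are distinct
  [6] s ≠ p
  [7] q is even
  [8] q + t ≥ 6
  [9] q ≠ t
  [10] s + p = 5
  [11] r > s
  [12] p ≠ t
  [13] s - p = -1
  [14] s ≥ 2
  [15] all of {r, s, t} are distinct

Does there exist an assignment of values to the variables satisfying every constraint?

Take p = 3, q = 2, r = 4, s = 2, t = 5. Then constraint 8: q + t = 7; constraint 10: s + p = 5; constraint 13: s - p = -1, and every other listed constraint is also met.

Satisfiable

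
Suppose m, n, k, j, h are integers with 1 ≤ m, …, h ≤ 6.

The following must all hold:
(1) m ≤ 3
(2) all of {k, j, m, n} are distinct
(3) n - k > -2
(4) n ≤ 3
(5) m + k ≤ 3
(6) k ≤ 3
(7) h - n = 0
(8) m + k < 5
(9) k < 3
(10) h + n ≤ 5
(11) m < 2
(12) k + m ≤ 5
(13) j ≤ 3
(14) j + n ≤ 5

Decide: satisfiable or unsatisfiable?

Constraints 1, 4, 6, and 13 confine each of k, j, m, n to the 3 values {1, …, 3} (the domain already gives each ≥ 1).
Constraint 2 requires all 4 of them to be distinct, but only 3 values are available — impossible by the pigeonhole principle.

Unsatisfiable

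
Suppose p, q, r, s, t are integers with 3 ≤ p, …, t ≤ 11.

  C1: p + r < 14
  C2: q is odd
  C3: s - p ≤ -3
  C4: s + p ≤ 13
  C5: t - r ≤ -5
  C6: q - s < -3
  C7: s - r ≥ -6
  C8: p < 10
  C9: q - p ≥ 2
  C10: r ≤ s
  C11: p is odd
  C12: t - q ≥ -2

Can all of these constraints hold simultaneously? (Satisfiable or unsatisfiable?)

Constraints 3, 5, 7, 9, and 12 give s − r ≥ -6, r − t ≥ 5, t − q ≥ -2, q − p ≥ 2, p − s ≥ 3.
Adding all 5 inequalities: the left sides telescope to 0, and the right sides sum to (-6) + 5 + (-2) + 2 + 3 = 2. So 0 ≥ 2, which is false.

Unsatisfiable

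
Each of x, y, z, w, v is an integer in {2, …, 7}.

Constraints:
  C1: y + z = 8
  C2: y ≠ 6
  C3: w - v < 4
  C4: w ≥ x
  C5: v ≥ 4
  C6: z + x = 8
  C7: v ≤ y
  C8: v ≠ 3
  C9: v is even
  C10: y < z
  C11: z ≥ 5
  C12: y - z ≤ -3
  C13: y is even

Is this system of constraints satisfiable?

From constraints 5 and 7: y ≥ v ≥ 4. From constraint 11: z ≥ 5. Hence y + z ≥ 9. But constraint 1 requires y + z = 8, and 8 < 9. Contradiction.

Unsatisfiable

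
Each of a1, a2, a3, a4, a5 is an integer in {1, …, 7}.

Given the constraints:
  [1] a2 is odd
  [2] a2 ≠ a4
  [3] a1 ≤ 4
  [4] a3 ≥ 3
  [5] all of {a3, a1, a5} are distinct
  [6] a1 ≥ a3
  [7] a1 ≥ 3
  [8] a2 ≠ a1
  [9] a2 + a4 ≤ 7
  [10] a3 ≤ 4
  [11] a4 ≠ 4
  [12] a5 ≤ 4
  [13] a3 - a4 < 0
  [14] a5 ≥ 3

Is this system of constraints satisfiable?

Constraints 3, 4, 7, 10, 12, and 14 confine each of a3, a1, a5 to the 2 values {3, 4}.
Constraint 5 requires all 3 of them to be distinct, but only 2 values are available — impossible by the pigeonhole principle.

Unsatisfiable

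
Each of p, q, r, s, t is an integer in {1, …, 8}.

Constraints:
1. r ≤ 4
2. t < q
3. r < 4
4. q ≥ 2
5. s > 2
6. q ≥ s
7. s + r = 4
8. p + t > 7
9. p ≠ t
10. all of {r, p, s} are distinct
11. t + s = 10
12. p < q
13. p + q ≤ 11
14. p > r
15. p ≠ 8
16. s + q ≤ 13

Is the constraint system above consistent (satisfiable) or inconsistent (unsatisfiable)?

Satisfiable

One satisfying assignment is p = 2, q = 8, r = 1, s = 3, t = 7.
For the less obvious constraints — constraint 7: s + r = 4; constraint 8: p + t = 9 — and the others hold by inspection.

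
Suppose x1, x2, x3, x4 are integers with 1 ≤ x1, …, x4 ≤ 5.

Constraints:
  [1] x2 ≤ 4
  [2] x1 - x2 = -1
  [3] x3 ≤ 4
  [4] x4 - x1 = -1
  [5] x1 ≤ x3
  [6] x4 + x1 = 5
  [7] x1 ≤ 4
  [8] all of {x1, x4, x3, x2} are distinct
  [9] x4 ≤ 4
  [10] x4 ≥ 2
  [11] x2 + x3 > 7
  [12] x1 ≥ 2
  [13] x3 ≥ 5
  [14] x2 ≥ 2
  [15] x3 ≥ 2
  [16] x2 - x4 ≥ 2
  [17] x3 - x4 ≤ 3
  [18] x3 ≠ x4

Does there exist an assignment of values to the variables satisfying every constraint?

Unsatisfiable

Constraints 1, 3, 7, 9, 10, 12, 14, and 15 confine each of x1, x4, x3, x2 to the 3 values {2, …, 4}.
Constraint 8 requires all 4 of them to be distinct, but only 3 values are available — impossible by the pigeonhole principle.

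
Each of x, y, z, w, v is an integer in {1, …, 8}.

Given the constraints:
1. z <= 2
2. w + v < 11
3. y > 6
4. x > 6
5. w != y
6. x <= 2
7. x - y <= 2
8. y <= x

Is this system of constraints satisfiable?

Unsatisfiable

From constraint 3: y ≥ 7. From constraints 6 and 8: y ≤ x and x ≤ 2, so y ≤ 2. But 2 < 7, so no value of y works.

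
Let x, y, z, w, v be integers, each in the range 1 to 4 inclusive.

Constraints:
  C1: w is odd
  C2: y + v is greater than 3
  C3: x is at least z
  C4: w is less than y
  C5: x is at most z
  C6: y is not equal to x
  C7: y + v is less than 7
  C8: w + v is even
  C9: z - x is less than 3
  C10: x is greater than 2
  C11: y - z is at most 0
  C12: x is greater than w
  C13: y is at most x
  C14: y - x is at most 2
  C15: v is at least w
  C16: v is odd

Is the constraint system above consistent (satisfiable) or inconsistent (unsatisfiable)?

Satisfiable

Try x = 4, y = 3, z = 4, w = 1, v = 1.
Check constraint 2: y + v = 4; constraint 7: y + v = 4. The remaining constraints are straightforward to verify.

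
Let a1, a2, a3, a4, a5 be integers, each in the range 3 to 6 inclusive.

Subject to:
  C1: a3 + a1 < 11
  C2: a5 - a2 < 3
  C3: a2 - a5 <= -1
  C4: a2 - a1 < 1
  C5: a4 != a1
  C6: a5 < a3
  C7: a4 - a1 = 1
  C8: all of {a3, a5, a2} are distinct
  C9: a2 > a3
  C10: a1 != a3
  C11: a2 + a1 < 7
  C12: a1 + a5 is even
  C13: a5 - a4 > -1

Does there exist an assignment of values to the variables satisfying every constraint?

Constraints 3, 6, and 9 give a2 < a5, a5 < a3, a3 < a2. Chaining: a2 < a5 < a3 < a2, which forces a2 < a2 — impossible.

Unsatisfiable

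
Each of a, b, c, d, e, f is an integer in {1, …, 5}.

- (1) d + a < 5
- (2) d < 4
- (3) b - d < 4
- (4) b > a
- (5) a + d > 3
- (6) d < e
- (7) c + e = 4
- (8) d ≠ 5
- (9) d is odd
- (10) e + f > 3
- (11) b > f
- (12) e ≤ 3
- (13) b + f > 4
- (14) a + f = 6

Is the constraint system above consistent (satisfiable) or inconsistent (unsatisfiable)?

Satisfiable

Try a = 3, b = 4, c = 1, d = 1, e = 3, f = 3.
Check constraint 1: d + a = 4; constraint 3: b - d = 3. The remaining constraints are straightforward to verify.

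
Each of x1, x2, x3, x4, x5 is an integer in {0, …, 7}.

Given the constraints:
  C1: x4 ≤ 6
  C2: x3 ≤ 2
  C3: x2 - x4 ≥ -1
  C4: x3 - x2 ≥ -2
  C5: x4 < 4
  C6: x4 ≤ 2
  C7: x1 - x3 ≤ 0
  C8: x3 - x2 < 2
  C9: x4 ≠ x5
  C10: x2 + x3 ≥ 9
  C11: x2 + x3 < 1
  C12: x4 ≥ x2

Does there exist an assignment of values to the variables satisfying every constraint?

From constraints 1 and 12: x2 ≤ x4 ≤ 6. From constraint 2: x3 ≤ 2. Hence x2 + x3 ≤ 8. But constraint 10 requires x2 + x3 ≥ 9, and 9 > 8. Contradiction.

Unsatisfiable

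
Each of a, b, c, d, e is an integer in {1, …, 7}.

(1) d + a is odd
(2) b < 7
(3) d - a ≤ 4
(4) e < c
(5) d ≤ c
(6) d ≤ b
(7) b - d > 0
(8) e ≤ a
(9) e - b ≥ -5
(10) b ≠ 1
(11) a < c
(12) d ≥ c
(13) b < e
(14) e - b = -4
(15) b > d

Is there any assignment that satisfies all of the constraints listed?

Constraints 7, 8, 11, 12, and 13 give b < e, e ≤ a, a < c, c ≤ d, d < b. Chaining: b < e ≤ a < c ≤ d < b, which forces b < b — impossible.

Unsatisfiable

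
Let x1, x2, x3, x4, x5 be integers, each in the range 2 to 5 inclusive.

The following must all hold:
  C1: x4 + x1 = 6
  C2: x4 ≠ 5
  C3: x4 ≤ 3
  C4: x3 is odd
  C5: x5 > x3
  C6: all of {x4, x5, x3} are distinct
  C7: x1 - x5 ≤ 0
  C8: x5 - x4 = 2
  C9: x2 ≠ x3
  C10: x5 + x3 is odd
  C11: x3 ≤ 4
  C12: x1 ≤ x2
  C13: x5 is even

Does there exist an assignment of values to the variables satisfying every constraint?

Satisfiable

Setting (x1, x2, x3, x4, x5) = (4, 4, 3, 2, 4) satisfies everything: constraint 1: x4 + x1 = 6; constraint 7: x1 - x5 = 0; constraint 8: x5 - x4 = 2, and the others follow.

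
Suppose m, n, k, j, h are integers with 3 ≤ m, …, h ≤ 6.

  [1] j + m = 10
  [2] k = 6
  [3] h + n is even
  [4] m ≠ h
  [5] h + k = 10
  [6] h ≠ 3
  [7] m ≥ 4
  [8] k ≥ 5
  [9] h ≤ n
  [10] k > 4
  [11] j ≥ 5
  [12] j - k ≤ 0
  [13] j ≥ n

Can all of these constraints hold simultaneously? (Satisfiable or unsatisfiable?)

Take m = 5, n = 4, k = 6, j = 5, h = 4. Then constraint 1: j + m = 10; constraint 5: h + k = 10; constraint 12: j - k = -1, and every other listed constraint is also met.

Satisfiable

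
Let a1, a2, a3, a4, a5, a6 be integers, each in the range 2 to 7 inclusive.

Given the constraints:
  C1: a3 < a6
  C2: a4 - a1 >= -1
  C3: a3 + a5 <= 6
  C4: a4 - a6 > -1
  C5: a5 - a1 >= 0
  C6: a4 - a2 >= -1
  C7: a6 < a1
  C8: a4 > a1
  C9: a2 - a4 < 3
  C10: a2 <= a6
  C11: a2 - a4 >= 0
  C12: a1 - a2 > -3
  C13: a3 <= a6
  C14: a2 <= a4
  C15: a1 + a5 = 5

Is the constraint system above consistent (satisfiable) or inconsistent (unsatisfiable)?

Constraints 7, 8, 10, and 11 give a6 < a1, a1 < a4, a4 ≤ a2, a2 ≤ a6. Chaining: a6 < a1 < a4 ≤ a2 ≤ a6, which forces a6 < a6 — impossible.

Unsatisfiable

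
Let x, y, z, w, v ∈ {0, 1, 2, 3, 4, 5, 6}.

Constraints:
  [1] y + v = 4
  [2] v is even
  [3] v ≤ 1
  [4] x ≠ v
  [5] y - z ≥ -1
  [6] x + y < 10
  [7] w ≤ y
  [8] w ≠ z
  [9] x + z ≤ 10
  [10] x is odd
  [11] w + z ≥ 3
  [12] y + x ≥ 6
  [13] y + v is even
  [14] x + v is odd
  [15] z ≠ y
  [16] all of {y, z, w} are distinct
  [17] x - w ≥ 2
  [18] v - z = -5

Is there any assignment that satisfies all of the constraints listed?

Satisfiable

Try x = 3, y = 4, z = 5, w = 1, v = 0.
Check constraint 1: y + v = 4; constraint 5: y - z = -1; constraint 6: x + y = 7. The remaining constraints are straightforward to verify.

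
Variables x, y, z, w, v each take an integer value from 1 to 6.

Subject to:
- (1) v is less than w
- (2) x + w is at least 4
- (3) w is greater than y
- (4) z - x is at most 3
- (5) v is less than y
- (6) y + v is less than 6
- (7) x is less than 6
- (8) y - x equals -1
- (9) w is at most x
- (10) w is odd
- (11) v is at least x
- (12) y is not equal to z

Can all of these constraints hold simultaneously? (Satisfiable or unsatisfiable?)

Constraints 3, 5, 9, and 11 give y < w, w ≤ x, x ≤ v, v < y. Chaining: y < w ≤ x ≤ v < y, which forces y < y — impossible.

Unsatisfiable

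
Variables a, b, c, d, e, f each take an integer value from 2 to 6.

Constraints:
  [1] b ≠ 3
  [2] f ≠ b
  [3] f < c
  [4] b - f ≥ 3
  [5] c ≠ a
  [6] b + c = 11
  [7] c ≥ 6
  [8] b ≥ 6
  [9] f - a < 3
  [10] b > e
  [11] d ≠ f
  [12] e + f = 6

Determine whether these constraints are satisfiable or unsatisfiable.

Unsatisfiable

From constraint 8: b ≥ 6. From constraint 7: c ≥ 6. Hence b + c ≥ 12. But constraint 6 requires b + c = 11, and 11 < 12. Contradiction.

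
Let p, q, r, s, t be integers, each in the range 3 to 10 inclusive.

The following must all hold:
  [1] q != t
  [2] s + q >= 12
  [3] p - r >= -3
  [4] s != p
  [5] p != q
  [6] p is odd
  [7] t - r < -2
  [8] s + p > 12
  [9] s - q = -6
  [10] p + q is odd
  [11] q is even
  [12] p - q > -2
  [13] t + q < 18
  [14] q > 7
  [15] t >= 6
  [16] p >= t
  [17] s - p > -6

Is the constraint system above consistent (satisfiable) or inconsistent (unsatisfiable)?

Setting (p, q, r, s, t) = (9, 10, 9, 4, 6) satisfies everything: constraint 2: s + q = 14; constraint 3: p - r = 0; constraint 7: t - r = -3, and the others follow.

Satisfiable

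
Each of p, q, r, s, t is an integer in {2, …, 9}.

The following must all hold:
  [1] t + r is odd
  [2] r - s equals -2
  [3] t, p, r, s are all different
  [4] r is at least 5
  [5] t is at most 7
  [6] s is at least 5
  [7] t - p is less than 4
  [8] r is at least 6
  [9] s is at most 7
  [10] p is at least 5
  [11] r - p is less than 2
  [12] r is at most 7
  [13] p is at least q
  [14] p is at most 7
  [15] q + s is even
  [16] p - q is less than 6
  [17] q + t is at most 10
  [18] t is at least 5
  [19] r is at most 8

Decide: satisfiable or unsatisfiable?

Constraints 4, 5, 6, 9, 10, 12, 14, and 18 confine each of t, p, r, s to the 3 values {5, …, 7}.
Constraint 3 requires all 4 of them to be distinct, but only 3 values are available — impossible by the pigeonhole principle.

Unsatisfiable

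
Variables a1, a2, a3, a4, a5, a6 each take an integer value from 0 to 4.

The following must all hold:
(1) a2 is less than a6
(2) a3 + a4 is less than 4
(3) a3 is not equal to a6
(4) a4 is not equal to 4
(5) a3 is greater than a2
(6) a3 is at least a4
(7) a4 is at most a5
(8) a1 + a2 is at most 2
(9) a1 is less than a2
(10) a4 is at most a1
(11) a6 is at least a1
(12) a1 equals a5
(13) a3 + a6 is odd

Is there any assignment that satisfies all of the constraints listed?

One satisfying assignment is a1 = 0, a2 = 1, a3 = 3, a4 = 0, a5 = 0, a6 = 2.
For the less obvious constraints — constraint 2: a3 + a4 = 3; constraint 8: a1 + a2 = 1; constraint 13: a3 + a6 = 5 is odd — and the others hold by inspection.

Satisfiable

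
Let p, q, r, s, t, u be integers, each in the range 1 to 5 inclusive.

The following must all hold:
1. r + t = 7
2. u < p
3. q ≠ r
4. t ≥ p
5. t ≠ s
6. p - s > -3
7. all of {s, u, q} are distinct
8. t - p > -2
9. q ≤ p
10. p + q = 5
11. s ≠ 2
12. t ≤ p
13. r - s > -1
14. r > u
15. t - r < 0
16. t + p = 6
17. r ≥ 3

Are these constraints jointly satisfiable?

Satisfiable

One satisfying assignment is p = 3, q = 2, r = 4, s = 4, t = 3, u = 1.
For the less obvious constraints — constraint 1: r + t = 7; constraint 6: p - s = -1 — and the others hold by inspection.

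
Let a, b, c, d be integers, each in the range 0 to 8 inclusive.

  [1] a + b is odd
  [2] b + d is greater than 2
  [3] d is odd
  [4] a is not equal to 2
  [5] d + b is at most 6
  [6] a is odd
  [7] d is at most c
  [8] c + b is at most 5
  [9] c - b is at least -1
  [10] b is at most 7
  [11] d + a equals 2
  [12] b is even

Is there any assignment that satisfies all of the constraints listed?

Setting (a, b, c, d) = (1, 2, 3, 1) satisfies everything: constraint 2: b + d = 3; constraint 5: d + b = 3; constraint 8: c + b = 5, and the others follow.

Satisfiable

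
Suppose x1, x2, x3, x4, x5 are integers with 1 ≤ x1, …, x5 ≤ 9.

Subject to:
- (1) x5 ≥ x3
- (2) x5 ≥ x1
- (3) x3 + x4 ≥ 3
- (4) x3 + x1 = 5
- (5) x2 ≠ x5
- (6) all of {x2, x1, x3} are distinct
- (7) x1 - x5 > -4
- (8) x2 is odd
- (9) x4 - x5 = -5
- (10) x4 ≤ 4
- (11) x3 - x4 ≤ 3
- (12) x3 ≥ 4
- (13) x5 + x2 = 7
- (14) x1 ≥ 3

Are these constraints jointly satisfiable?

Unsatisfiable

From constraint 12: x3 ≥ 4. From constraint 14: x1 ≥ 3. Hence x3 + x1 ≥ 7. But constraint 4 requires x3 + x1 = 5, and 5 < 7. Contradiction.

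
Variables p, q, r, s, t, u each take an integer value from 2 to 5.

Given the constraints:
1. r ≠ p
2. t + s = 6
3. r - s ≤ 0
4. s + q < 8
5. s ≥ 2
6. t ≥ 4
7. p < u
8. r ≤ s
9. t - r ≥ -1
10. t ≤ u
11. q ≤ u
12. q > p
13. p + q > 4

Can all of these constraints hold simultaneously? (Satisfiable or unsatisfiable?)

Satisfiable

Try p = 3, q = 4, r = 2, s = 2, t = 4, u = 4.
Check constraint 2: t + s = 6; constraint 3: r - s = 0. The remaining constraints are straightforward to verify.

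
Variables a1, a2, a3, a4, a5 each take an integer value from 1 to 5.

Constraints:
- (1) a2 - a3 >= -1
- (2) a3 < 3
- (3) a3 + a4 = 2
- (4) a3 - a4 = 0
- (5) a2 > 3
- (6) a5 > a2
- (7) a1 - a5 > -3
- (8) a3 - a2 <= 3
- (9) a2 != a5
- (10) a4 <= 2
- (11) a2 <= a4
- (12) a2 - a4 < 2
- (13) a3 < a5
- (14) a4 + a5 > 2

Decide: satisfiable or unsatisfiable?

From constraint 5: a2 ≥ 4. From constraints 10 and 11: a2 ≤ a4 and a4 ≤ 2, so a2 ≤ 2. But 2 < 4, so no value of a2 works.

Unsatisfiable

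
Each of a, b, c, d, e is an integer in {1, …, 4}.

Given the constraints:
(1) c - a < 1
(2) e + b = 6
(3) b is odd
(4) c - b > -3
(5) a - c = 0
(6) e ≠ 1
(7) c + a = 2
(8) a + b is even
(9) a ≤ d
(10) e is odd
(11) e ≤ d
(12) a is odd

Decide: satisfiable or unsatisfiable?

Satisfiable

The assignment a = 1, b = 3, c = 1, d = 3, e = 3 works:
  constraint 1 holds since c - a = 0.
  constraint 2 holds since e + b = 6.
  constraint 4 holds since c - b = -2.
The rest check out directly.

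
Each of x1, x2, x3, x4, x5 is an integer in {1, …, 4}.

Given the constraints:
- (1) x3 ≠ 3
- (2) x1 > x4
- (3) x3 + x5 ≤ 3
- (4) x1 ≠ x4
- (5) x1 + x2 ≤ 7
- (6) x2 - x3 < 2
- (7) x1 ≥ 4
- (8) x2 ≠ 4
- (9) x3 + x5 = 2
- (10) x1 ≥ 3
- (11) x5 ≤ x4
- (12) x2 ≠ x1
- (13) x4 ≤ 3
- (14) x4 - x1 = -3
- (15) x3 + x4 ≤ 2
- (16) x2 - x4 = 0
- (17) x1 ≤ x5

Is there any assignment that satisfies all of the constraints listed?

Unsatisfiable

From constraints 7 and 17: x5 ≥ x1 and x1 ≥ 4, so x5 ≥ 4. From constraints 11 and 13: x5 ≤ x4 and x4 ≤ 3, so x5 ≤ 3. But 3 < 4, so no value of x5 works.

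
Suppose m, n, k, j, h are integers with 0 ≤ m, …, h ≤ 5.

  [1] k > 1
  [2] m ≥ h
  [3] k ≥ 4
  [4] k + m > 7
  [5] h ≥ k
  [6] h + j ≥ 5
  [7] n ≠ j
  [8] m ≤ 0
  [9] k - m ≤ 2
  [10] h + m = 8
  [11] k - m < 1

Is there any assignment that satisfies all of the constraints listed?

Unsatisfiable

From constraints 3 and 5: h ≥ k and k ≥ 4, so h ≥ 4. From constraints 2 and 8: h ≤ m and m ≤ 0, so h ≤ 0. But 0 < 4, so no value of h works.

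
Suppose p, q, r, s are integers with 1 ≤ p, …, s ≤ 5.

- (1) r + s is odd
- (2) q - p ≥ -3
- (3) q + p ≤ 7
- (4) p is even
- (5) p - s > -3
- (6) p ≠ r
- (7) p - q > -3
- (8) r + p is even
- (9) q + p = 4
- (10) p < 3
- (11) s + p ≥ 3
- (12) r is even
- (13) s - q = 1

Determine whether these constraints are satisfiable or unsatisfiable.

Satisfiable

One satisfying assignment is p = 2, q = 2, r = 4, s = 3.
For the less obvious constraints — constraint 2: q - p = 0; constraint 3: q + p = 4 — and the others hold by inspection.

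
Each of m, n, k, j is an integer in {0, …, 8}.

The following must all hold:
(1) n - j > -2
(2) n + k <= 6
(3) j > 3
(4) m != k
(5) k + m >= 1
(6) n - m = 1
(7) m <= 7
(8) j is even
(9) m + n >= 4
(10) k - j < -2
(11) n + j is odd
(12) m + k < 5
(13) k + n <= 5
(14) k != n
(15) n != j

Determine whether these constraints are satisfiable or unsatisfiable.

Satisfiable

Setting (m, n, k, j) = (2, 3, 1, 4) satisfies everything: constraint 1: n - j = -1; constraint 2: n + k = 4; constraint 5: k + m = 3, and the others follow.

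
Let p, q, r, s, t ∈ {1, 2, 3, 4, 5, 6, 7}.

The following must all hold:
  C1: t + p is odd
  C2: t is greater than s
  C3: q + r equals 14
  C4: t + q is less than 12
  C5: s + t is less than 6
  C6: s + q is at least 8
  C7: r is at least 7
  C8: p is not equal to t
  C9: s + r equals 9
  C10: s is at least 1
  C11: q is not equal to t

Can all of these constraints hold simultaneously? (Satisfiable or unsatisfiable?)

Satisfiable

The assignment p = 2, q = 7, r = 7, s = 2, t = 3 works:
  constraint 3 holds since q + r = 14.
  constraint 4 holds since t + q = 10.
The rest check out directly.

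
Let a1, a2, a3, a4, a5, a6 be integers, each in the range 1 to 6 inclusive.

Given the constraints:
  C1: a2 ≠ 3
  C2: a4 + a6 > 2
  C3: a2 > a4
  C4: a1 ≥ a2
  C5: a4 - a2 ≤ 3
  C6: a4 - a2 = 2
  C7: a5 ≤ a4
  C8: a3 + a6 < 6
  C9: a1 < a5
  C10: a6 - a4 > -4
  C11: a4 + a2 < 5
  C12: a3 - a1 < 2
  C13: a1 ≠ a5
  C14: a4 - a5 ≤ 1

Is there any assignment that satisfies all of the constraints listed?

Constraints 3, 4, 7, and 9 give a4 < a2, a2 ≤ a1, a1 < a5, a5 ≤ a4. Chaining: a4 < a2 ≤ a1 < a5 ≤ a4, which forces a4 < a4 — impossible.

Unsatisfiable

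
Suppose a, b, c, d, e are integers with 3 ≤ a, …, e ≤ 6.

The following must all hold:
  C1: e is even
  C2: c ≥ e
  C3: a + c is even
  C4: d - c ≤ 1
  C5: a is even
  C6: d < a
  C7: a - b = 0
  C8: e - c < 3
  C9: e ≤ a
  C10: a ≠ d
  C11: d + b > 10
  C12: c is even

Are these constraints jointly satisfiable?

Setting (a, b, c, d, e) = (6, 6, 6, 5, 6) satisfies everything: constraint 4: d - c = -1; constraint 7: a - b = 0; constraint 8: e - c = 0, and the others follow.

Satisfiable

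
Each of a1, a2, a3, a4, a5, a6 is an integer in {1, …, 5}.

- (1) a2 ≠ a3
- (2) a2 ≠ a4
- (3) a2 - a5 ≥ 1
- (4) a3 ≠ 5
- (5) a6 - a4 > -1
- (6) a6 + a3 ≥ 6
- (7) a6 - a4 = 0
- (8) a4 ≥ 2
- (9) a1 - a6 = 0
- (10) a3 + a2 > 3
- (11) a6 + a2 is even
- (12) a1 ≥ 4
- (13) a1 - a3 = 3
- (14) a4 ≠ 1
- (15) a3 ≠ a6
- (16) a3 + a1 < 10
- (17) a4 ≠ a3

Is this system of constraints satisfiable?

Setting (a1, a2, a3, a4, a5, a6) = (5, 3, 2, 5, 1, 5) satisfies everything: constraint 3: a2 - a5 = 2; constraint 5: a6 - a4 = 0, and the others follow.

Satisfiable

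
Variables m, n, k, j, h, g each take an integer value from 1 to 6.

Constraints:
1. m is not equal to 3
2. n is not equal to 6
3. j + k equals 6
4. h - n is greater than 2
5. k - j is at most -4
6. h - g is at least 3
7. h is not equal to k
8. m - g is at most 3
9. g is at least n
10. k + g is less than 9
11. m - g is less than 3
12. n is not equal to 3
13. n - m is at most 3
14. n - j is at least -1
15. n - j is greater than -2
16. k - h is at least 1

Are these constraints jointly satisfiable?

Constraints 5, 6, 8, 13, 14, and 16 give h − g ≥ 3, g − m ≥ -3, m − n ≥ -3, n − j ≥ -1, j − k ≥ 4, k − h ≥ 1.
Adding all 6 inequalities: the left sides telescope to 0, and the right sides sum to 3 + (-3) + (-3) + (-1) + 4 + 1 = 1. So 0 ≥ 1, which is false.

Unsatisfiable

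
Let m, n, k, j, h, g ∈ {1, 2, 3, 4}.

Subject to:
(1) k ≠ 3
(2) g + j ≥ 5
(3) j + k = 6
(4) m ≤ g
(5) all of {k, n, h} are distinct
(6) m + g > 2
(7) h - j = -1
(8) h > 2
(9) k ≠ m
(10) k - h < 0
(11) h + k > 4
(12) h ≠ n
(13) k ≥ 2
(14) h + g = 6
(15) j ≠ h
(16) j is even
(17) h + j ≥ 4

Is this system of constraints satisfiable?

Satisfiable

One satisfying assignment is m = 1, n = 1, k = 2, j = 4, h = 3, g = 3.
For the less obvious constraints — constraint 2: g + j = 7; constraint 3: j + k = 6; constraint 6: m + g = 4 — and the others hold by inspection.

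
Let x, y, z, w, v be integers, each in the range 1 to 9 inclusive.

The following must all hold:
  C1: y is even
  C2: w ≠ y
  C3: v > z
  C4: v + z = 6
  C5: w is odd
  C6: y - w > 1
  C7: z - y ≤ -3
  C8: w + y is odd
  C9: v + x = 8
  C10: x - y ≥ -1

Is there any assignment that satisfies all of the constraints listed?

Satisfiable

The assignment x = 3, y = 4, z = 1, w = 1, v = 5 works:
  constraint 4 holds since v + z = 6.
  constraint 6 holds since y - w = 3.
The rest check out directly.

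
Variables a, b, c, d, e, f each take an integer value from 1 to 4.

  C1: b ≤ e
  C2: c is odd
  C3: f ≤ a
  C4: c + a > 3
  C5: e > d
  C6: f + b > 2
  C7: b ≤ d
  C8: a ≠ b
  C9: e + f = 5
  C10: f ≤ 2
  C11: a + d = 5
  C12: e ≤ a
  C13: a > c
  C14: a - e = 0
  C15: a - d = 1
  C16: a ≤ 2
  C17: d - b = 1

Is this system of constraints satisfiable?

From constraints 12 and 16: e ≤ a ≤ 2. From constraint 10: f ≤ 2. Hence e + f ≤ 4. But constraint 9 requires e + f = 5, and 5 > 4. Contradiction.

Unsatisfiable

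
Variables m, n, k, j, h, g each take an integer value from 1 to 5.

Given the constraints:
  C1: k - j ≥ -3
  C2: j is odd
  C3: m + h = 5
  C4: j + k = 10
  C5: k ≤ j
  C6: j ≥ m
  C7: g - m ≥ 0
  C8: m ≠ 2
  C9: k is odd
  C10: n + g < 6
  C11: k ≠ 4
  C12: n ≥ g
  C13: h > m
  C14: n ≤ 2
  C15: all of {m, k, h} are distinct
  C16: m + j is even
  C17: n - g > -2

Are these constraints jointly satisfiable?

Take m = 1, n = 2, k = 5, j = 5, h = 4, g = 2. Then constraint 1: k - j = 0; constraint 3: m + h = 5; constraint 4: j + k = 10, and every other listed constraint is also met.

Satisfiable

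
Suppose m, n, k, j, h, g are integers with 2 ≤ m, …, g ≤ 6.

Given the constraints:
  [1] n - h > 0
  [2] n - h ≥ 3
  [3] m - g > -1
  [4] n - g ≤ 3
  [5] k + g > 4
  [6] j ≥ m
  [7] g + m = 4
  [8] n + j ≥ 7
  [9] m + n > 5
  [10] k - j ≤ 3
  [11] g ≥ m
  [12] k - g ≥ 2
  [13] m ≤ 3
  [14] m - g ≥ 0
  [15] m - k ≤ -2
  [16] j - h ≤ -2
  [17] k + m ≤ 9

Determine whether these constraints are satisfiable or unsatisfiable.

Constraints 2, 4, 10, 14, 15, and 16 give g − n ≥ -3, n − h ≥ 3, h − j ≥ 2, j − k ≥ -3, k − m ≥ 2, m − g ≥ 0.
Adding all 6 inequalities: the left sides telescope to 0, and the right sides sum to (-3) + 3 + 2 + (-3) + 2 + 0 = 1. So 0 ≥ 1, which is false.

Unsatisfiable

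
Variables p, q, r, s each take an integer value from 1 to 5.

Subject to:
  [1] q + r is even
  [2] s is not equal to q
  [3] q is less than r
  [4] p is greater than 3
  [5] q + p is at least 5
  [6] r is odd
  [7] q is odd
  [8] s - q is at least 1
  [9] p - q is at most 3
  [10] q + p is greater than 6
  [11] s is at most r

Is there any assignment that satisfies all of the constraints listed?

Satisfiable

Try p = 4, q = 3, r = 5, s = 5.
Check constraint 5: q + p = 7; constraint 8: s - q = 2. The remaining constraints are straightforward to verify.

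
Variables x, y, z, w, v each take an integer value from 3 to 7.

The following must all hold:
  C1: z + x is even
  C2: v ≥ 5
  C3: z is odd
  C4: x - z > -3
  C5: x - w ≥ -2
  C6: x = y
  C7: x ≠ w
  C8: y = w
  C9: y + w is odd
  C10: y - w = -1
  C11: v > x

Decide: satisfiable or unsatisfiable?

From constraints 6 and 8, x = y = w, so x = w. But constraint 7 says x ≠ w. Contradiction.

Unsatisfiable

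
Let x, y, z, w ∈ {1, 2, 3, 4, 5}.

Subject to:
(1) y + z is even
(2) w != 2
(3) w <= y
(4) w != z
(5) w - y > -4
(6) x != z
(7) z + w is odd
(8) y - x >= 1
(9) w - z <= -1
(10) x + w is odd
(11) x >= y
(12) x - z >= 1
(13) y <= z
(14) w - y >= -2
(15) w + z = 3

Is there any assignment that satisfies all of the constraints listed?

Unsatisfiable

Constraints 8, 9, 12, and 14 give z − w ≥ 1, w − y ≥ -2, y − x ≥ 1, x − z ≥ 1.
Adding all 4 inequalities: the left sides telescope to 0, and the right sides sum to 1 + (-2) + 1 + 1 = 1. So 0 ≥ 1, which is false.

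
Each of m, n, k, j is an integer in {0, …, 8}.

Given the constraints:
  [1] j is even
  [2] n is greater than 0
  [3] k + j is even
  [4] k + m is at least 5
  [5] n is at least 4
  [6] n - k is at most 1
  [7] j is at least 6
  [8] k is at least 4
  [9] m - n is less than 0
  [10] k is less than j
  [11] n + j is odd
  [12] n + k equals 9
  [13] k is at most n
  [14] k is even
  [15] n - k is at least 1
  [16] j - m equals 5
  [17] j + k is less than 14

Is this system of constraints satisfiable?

Satisfiable

Try m = 3, n = 5, k = 4, j = 8.
Check constraint 4: k + m = 7; constraint 6: n - k = 1; constraint 9: m - n = -2. The remaining constraints are straightforward to verify.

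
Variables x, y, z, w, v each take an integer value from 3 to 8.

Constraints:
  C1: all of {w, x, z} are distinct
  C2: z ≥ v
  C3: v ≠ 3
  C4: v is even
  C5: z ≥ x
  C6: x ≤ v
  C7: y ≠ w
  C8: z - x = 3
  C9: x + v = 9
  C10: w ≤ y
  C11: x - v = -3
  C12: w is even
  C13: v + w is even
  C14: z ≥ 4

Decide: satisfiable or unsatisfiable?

Setting (x, y, z, w, v) = (3, 5, 6, 4, 6) satisfies everything: constraint 8: z - x = 3; constraint 9: x + v = 9; constraint 11: x - v = -3, and the others follow.

Satisfiable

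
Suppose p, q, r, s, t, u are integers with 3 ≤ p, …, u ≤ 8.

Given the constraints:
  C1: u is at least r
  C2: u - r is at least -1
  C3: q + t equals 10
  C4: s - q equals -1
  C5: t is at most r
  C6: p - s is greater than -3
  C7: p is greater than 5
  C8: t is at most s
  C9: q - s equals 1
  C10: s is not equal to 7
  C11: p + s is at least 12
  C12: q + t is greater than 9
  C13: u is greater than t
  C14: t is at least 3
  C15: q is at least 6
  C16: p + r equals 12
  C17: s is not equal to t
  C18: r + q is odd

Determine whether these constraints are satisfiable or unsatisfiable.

Setting (p, q, r, s, t, u) = (6, 7, 6, 6, 3, 7) satisfies everything: constraint 2: u - r = 1; constraint 3: q + t = 10; constraint 4: s - q = -1, and the others follow.

Satisfiable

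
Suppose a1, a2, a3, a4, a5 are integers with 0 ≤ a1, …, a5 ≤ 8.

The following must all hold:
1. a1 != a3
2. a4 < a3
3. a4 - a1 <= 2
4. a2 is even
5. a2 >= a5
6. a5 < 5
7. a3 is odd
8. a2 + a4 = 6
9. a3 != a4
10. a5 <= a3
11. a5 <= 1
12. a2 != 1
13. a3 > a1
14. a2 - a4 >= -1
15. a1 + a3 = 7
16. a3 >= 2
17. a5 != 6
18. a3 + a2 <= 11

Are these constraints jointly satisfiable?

Satisfiable

Try a1 = 2, a2 = 4, a3 = 5, a4 = 2, a5 = 1.
Check constraint 3: a4 - a1 = 0; constraint 8: a2 + a4 = 6. The remaining constraints are straightforward to verify.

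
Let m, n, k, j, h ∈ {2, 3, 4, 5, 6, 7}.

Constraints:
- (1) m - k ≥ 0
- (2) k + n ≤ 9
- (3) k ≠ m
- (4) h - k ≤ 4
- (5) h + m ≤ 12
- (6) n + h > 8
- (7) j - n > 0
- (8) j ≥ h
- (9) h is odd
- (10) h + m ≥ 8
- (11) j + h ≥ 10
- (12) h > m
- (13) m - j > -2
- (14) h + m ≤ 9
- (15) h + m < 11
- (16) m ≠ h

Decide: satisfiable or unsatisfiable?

Satisfiable

Try m = 4, n = 4, k = 3, j = 5, h = 5.
Check constraint 1: m - k = 1; constraint 2: k + n = 7; constraint 4: h - k = 2. The remaining constraints are straightforward to verify.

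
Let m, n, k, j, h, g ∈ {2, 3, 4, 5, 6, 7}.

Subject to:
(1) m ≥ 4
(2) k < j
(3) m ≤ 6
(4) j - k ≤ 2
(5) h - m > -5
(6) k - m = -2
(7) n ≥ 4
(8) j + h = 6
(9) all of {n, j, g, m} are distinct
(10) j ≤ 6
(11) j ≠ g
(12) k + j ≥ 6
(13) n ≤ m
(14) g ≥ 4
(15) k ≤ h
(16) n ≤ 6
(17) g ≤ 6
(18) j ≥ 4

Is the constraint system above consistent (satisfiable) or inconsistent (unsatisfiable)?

Constraints 1, 3, 7, 10, 14, 16, 17, and 18 confine each of n, j, g, m to the 3 values {4, …, 6}.
Constraint 9 requires all 4 of them to be distinct, but only 3 values are available — impossible by the pigeonhole principle.

Unsatisfiable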